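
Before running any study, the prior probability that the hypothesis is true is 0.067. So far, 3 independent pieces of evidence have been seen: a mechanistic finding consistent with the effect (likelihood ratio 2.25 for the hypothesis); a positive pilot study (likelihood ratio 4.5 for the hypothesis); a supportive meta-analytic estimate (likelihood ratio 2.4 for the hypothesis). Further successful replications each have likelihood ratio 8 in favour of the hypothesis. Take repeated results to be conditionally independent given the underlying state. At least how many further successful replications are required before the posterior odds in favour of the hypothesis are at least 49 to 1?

2

Prior odds = 0.067/0.933 = 67/933.
Combined Bayes factor of the evidence already in hand = 2.25 × 4.5 × 2.4 = 24.3.
Odds after that evidence = (67/933) × 24.3 = 5427/3110.
Target odds = 49.
Need 8ⁿ ≥ 49 ÷ (5427/3110) = 152390/5427.
8¹ = 8 falls short of 152390/5427 but 8² = 64 reaches it, so n = 2.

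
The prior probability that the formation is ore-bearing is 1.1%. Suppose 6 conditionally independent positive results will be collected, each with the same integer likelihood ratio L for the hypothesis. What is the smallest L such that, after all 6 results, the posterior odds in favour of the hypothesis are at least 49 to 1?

5

Prior odds = 0.011/0.989 = 11/989.
Target odds = 49.
Need L⁶ ≥ 49 ÷ (11/989) = 48461/11.
4⁶ = 4096 < 48461/11 ≤ 15625 = 5⁶, so L = 5.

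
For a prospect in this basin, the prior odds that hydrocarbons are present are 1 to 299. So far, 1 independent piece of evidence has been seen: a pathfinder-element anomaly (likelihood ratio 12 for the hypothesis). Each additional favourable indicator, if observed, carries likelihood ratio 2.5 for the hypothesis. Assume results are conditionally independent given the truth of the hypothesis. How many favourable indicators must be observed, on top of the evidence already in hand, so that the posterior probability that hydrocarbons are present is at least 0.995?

10

Prior odds = 1/299.
Bayes factor of the evidence already in hand = 12.
Odds after that evidence = (1/299) × 12 = 12/299.
Target odds = 0.995/0.005 = 199.
Need 2.5ⁿ ≥ 199 ÷ (12/299) = 59501/12.
2.5⁹ = 1953125/512 falls short of 59501/12 but 2.5¹⁰ = 9765625/1024 reaches it, so n = 10.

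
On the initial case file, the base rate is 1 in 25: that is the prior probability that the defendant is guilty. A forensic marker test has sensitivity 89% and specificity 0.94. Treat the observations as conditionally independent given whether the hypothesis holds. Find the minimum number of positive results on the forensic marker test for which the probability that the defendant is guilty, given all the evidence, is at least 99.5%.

Prior odds: 0.04 ÷ 0.96 = 1/24.
False-positive rate = 1 − 0.94 = 0.06; likelihood ratio of a positive = 0.89/0.06 = 89/6.
Target posterior odds = 0.995/0.005 = 199.
Require (89/6)ⁿ ≥ 199 ÷ (1/24) = 4776.
(89/6)³ = 704969/216 falls short of 4776 but (89/6)⁴ = 62742241/1296 reaches it, so n = 4.

4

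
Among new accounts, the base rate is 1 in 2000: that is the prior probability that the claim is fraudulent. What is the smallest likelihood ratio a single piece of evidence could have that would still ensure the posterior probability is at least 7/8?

13993

Prior odds = 0.0005/0.9995 = 1/1999.
Target odds = 0.875/0.125 = 7.
Required Bayes factor = 7 ÷ (1/1999) = 13993.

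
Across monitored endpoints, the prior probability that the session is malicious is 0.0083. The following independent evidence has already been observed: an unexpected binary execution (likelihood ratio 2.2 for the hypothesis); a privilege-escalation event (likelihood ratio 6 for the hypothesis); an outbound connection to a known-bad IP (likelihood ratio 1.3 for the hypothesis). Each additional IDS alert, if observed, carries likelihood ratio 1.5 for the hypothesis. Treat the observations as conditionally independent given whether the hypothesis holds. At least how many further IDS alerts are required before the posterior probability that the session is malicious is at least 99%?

17

Prior odds = 0.0083/0.9917 = 83/9917.
Combined Bayes factor of the evidence already in hand = 2.2 × 6 × 1.3 = 17.16.
Odds after that evidence = (83/9917) × 17.16 = 35607/247925.
Target odds = 0.99/0.01 = 99.
Need 1.5ⁿ ≥ 99 ÷ (35607/247925) = 743775/1079.
1.5¹⁶ = 43046721/65536 falls short of 743775/1079 but 1.5¹⁷ = 129140163/131072 reaches it, so n = 17.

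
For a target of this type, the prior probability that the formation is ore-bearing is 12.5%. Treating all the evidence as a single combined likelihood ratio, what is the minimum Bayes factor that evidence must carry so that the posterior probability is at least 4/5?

Prior odds = 0.125/0.875 = 1/7.
Target odds = 0.8/0.2 = 4.
Required Bayes factor = 4 ÷ (1/7) = 28.

28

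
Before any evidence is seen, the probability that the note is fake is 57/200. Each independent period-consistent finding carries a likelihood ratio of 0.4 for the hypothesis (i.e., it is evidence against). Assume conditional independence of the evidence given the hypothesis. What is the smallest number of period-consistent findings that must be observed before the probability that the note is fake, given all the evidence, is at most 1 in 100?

5

Prior odds: 0.285 ÷ 0.715 = 57/143.
Likelihood ratio per period-consistent finding = 0.4.
Target posterior odds = 0.01/0.99 = 1/99.
Require 0.4ⁿ ≤ 1/99 ÷ (57/143) = 13/513.
0.4⁴ = 0.0256 is still above 13/513 but 0.4⁵ = 0.01024 is at or below it, so n = 5.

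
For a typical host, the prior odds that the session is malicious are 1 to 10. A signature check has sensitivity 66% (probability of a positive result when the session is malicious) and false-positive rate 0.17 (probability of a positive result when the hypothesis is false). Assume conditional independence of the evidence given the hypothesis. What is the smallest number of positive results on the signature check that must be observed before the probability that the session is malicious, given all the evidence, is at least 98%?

Prior odds = 0.1.
Likelihood ratio of a positive result = 0.66/0.17 = 66/17.
Target odds: 0.98 ÷ 0.02 = 49.
Require (66/17)ⁿ ≥ 49 ÷ 0.1 = 490.
(66/17)⁴ = 18974736/83521 falls short of 490 but (66/17)⁵ ≈882.013 reaches it, so n = 5.

5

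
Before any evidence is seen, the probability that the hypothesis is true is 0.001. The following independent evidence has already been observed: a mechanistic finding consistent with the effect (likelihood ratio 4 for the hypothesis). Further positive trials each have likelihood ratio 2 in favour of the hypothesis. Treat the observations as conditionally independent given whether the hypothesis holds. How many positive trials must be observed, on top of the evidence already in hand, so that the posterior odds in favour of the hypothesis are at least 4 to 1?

10

Prior odds = 0.001/0.999 = 1/999.
Bayes factor of the evidence already in hand = 4.
Odds after that evidence = (1/999) × 4 = 4/999.
Target odds = 4.
Need 2ⁿ ≥ 4 ÷ (4/999) = 999.
2⁹ = 512 falls short of 999 but 2¹⁰ = 1024 reaches it, so n = 10.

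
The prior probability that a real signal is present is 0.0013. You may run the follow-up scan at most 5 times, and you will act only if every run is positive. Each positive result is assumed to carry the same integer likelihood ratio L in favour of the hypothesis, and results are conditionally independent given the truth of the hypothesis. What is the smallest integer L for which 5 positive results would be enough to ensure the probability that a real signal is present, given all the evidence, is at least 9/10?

Prior odds = 0.0013/0.9987 = 13/9987.
Target odds = 0.9/0.1 = 9.
Need L⁵ ≥ 9 ÷ (13/9987) = 89883/13.
5⁵ = 3125 < 89883/13 ≤ 7776 = 6⁵, so L = 6.

6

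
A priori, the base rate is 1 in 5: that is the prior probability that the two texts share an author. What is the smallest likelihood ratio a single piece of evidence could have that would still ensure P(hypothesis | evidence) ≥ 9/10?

36

Prior odds = 0.2/0.8 = 0.25.
Target odds = 0.9/0.1 = 9.
Required Bayes factor = 9 ÷ 0.25 = 36.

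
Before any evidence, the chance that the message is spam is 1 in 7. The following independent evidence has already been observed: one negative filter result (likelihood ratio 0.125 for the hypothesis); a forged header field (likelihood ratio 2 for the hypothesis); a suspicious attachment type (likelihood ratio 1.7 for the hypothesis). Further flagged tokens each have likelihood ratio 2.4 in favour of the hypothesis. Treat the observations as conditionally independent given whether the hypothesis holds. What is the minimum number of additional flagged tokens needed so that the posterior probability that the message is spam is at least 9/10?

Prior odds = (1/7)/(6/7) = 1/6.
Combined Bayes factor of the evidence already in hand = 0.125 × 2 × 1.7 = 0.425.
Odds after that evidence = (1/6) × 0.425 = 17/240.
Target odds = 0.9/0.1 = 9.
Need 2.4ⁿ ≥ 9 ÷ (17/240) = 2160/17.
2.4⁵ = 79.62624 falls short of 2160/17 but 2.4⁶ = 2985984/15625 reaches it, so n = 6.

6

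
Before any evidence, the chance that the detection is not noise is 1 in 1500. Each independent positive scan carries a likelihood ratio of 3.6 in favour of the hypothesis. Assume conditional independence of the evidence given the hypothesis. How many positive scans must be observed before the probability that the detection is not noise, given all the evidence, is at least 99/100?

Prior odds = (1/1500)/(1499/1500) = 1/1499.
Likelihood ratio per positive scan = 3.6.
Target odds: 0.99 ÷ 0.01 = 99.
Require 3.6ⁿ ≥ 99 ÷ (1/1499) = 148401.
3.6⁹ ≈101560 falls short of 148401 but 3.6¹⁰ ≈365616 reaches it, so n = 10.

10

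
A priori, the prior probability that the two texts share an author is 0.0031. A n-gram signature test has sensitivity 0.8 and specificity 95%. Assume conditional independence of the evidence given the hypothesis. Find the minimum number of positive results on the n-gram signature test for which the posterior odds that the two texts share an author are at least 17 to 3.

3

Prior odds = 0.0031/0.9969 = 31/9969.
False-positive rate = 1 − 0.95 = 0.05; likelihood ratio of a positive = 0.8/0.05 = 16.
Target odds = 17/3.
Need (31/9969) × 16ⁿ ≥ 17/3, i.e. 16ⁿ ≥ 56491/31.
16² = 256 falls short of 56491/31 but 16³ = 4096 reaches it, so n = 3.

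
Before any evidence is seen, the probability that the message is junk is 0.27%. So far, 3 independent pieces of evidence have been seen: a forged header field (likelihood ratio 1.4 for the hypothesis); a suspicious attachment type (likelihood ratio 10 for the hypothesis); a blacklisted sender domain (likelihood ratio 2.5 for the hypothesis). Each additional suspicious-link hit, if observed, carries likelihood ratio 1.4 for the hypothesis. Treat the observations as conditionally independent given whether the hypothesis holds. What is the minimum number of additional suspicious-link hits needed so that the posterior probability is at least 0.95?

16

Prior odds = 0.0027/0.9973 = 27/9973.
Combined Bayes factor of the evidence already in hand = 1.4 × 10 × 2.5 = 35.
Odds after that evidence = (27/9973) × 35 = 945/9973.
Target odds = 0.95/0.05 = 19.
Need 1.4ⁿ ≥ 19 ÷ (945/9973) = 189487/945.
1.4¹⁵ ≈155.568 falls short of 189487/945 but 1.4¹⁶ ≈217.795 reaches it, so n = 16.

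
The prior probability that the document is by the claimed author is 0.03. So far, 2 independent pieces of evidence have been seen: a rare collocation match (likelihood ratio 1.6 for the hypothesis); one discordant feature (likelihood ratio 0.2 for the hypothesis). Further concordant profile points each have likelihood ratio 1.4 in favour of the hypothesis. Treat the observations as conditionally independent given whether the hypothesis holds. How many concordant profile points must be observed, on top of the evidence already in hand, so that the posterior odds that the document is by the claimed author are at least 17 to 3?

Prior odds = 0.03/0.97 = 3/97.
Combined Bayes factor of the evidence already in hand = 1.6 × 0.2 = 0.32.
Odds after that evidence = (3/97) × 0.32 = 24/2425.
Target odds = 17/3.
Need 1.4ⁿ ≥ 17/3 ÷ (24/2425) = 41225/72.
1.4¹⁸ ≈426.879 falls short of 41225/72 but 1.4¹⁹ ≈597.63 reaches it, so n = 19.

19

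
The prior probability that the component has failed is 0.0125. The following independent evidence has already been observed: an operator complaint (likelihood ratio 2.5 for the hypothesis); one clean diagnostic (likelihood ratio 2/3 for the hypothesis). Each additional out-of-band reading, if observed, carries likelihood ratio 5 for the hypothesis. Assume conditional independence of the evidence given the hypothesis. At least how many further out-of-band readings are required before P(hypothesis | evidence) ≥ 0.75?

Prior odds = 0.0125/0.9875 = 1/79.
Combined Bayes factor of the evidence already in hand = 2.5 × (2/3) = 5/3.
Odds after that evidence = (1/79) × 5/3 = 5/237.
Target odds = 0.75/0.25 = 3.
Need 5ⁿ ≥ 3 ÷ (5/237) = 142.2.
5³ = 125 falls short of 142.2 but 5⁴ = 625 reaches it, so n = 4.

4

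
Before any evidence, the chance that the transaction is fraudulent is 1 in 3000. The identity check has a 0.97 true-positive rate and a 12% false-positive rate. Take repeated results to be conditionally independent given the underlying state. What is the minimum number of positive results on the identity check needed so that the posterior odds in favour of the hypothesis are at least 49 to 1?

6

Prior odds = (1/3000)/(2999/3000) = 1/2999.
Likelihood ratio of a positive result = 0.97/0.12 = 97/12.
Target odds = 49.
Require (97/12)ⁿ ≥ 49 ÷ (1/2999) = 146951.
(97/12)⁵ ≈34510.6 falls short of 146951 but (97/12)⁶ ≈278961 reaches it, so n = 6.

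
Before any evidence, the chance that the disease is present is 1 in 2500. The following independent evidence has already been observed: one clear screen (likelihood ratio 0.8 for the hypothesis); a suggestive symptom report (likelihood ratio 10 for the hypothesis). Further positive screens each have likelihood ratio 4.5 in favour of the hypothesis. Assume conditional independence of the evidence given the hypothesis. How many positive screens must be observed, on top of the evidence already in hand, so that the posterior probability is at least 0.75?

5

Prior odds = 0.0004/0.9996 = 1/2499.
Combined Bayes factor of the evidence already in hand = 0.8 × 10 = 8.
Odds after that evidence = (1/2499) × 8 = 8/2499.
Target odds = 0.75/0.25 = 3.
Need 4.5ⁿ ≥ 3 ÷ (8/2499) = 937.125.
4.5⁴ = 410.0625 falls short of 937.125 but 4.5⁵ = 1845.28125 reaches it, so n = 5.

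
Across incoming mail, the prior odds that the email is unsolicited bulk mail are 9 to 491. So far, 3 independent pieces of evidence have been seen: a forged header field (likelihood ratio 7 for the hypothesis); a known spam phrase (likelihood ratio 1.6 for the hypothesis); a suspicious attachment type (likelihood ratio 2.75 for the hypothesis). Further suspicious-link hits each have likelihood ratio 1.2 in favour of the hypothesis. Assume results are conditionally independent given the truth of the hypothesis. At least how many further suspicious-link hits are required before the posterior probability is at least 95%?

Prior odds = 9/491.
Combined Bayes factor of the evidence already in hand = 7 × 1.6 × 2.75 = 30.8.
Odds after that evidence = (9/491) × 30.8 = 1386/2455.
Target odds = 0.95/0.05 = 19.
Need 1.2ⁿ ≥ 19 ÷ (1386/2455) = 46645/1386.
1.2¹⁹ ≈31.948 falls short of 46645/1386 but 1.2²⁰ ≈38.3376 reaches it, so n = 20.

20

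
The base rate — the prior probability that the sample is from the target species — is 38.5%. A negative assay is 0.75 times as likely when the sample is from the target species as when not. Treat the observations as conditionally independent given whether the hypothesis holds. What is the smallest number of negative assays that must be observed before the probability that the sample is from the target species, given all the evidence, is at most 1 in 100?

15

Prior odds = 0.385/0.615 = 77/123.
Likelihood ratio per negative assay = 0.75.
Target odds: 0.01 ÷ 0.99 = 1/99.
Need (77/123) × 0.75ⁿ ≤ 1/99, i.e. 0.75ⁿ ≤ 41/2541.
0.75¹⁴ = 4782969/268435456 is still above 41/2541 but 0.75¹⁵ ≈0.0133635 is at or below it, so n = 15.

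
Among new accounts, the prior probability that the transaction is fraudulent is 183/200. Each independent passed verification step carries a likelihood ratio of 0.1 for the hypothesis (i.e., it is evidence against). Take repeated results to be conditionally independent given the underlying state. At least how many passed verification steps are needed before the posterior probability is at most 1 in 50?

Prior odds: 0.915 ÷ 0.085 = 183/17.
Likelihood ratio per passed verification step = 0.1.
Target odds: 0.02 ÷ 0.98 = 1/49.
Require 0.1ⁿ ≤ 1/49 ÷ (183/17) = 17/8967.
0.1² = 0.01 is still above 17/8967 but 0.1³ = 0.001 is at or below it, so n = 3.

3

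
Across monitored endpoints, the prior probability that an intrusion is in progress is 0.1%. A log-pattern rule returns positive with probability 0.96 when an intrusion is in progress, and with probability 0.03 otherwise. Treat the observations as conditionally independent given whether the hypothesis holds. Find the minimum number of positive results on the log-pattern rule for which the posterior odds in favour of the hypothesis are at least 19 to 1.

Prior odds: 0.001 ÷ 0.999 = 1/999.
Likelihood ratio of a positive result = 0.96/0.03 = 32.
Target odds = 19.
Require 32ⁿ ≥ 19 ÷ (1/999) = 18981.
32² = 1024 falls short of 18981 but 32³ = 32768 reaches it, so n = 3.

3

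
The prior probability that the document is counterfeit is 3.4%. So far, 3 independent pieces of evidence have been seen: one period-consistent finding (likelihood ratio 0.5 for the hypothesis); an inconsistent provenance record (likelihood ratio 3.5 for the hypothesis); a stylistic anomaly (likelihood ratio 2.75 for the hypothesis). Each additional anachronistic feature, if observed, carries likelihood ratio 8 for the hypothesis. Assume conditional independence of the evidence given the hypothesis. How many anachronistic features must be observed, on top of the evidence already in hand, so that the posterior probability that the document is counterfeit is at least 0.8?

Prior odds = 0.034/0.966 = 17/483.
Combined Bayes factor of the evidence already in hand = 0.5 × 3.5 × 2.75 = 4.8125.
Odds after that evidence = (17/483) × 4.8125 = 187/1104.
Target odds = 0.8/0.2 = 4.
Need 8ⁿ ≥ 4 ÷ (187/1104) = 4416/187.
8¹ = 8 falls short of 4416/187 but 8² = 64 reaches it, so n = 2.

2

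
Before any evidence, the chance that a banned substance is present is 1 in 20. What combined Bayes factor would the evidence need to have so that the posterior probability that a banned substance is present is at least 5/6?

95

Prior odds = 0.05/0.95 = 1/19.
Target odds = (5/6)/(1/6) = 5.
Required Bayes factor = 5 ÷ (1/19) = 95.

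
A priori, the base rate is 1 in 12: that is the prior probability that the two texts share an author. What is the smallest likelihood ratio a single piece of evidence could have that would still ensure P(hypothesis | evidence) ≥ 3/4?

33

Prior odds = (1/12)/(11/12) = 1/11.
Target odds = 0.75/0.25 = 3.
Required Bayes factor = 3 ÷ (1/11) = 33.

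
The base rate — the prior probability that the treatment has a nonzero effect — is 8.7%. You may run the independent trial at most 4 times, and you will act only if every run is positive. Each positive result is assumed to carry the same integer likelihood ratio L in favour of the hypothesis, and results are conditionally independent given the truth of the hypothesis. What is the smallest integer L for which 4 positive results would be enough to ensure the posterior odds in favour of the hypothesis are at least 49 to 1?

5

Prior odds = 0.087/0.913 = 87/913.
Target odds = 49.
Need L⁴ ≥ 49 ÷ (87/913) = 44737/87.
4⁴ = 256 < 44737/87 ≤ 625 = 5⁴, so L = 5.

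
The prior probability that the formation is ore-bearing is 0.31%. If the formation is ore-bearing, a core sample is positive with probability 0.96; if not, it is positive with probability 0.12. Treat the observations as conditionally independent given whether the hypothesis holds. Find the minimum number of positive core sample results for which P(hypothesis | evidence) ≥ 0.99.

5

Prior odds: 0.0031 ÷ 0.9969 = 31/9969.
Likelihood ratio of a positive = 0.96/0.12 = 8.
Target odds: 0.99 ÷ 0.01 = 99.
Require 8ⁿ ≥ 99 ÷ (31/9969) = 986931/31.
8⁴ = 4096 falls short of 986931/31 but 8⁵ = 32768 reaches it, so n = 5.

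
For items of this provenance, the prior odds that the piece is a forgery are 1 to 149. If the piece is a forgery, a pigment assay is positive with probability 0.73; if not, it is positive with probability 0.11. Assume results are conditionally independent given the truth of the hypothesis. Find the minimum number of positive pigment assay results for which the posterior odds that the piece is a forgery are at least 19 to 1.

Prior odds = 1/149.
Likelihood ratio of a positive = 0.73/0.11 = 73/11.
Target odds = 19.
Require (73/11)ⁿ ≥ 19 ÷ (1/149) = 2831.
(73/11)⁴ = 28398241/14641 falls short of 2831 but (73/11)⁵ ≈12872.1 reaches it, so n = 5.

5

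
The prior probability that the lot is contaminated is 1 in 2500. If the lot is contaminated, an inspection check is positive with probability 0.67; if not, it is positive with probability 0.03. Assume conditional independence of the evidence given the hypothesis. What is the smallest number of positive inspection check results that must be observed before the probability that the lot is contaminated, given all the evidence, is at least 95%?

4

Prior odds: 0.0004 ÷ 0.9996 = 1/2499.
Likelihood ratio of a positive = 0.67/0.03 = 67/3.
Target posterior odds = 0.95/0.05 = 19.
Need (1/2499) × (67/3)ⁿ ≥ 19, i.e. (67/3)ⁿ ≥ 47481.
(67/3)³ = 300763/27 falls short of 47481 but (67/3)⁴ = 20151121/81 reaches it, so n = 4.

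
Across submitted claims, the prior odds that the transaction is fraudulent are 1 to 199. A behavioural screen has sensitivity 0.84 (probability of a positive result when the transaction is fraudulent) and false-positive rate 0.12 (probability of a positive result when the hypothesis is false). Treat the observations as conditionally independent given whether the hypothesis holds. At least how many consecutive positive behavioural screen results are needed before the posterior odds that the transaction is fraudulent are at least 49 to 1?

Prior odds = 1/199.
Likelihood ratio of a positive result = 0.84/0.12 = 7.
Target odds = 49.
Need (1/199) × 7ⁿ ≥ 49, i.e. 7ⁿ ≥ 9751.
7⁴ = 2401 falls short of 9751 but 7⁵ = 16807 reaches it, so n = 5.

5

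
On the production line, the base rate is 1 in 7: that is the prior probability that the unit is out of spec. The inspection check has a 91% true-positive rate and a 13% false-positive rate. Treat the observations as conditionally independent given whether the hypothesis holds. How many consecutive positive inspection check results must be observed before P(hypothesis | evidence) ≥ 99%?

4

Prior odds = (1/7)/(6/7) = 1/6.
Likelihood ratio of a positive result = 0.91/0.13 = 7.
Target posterior odds = 0.99/0.01 = 99.
Need (1/6) × 7ⁿ ≥ 99, i.e. 7ⁿ ≥ 594.
7³ = 343 falls short of 594 but 7⁴ = 2401 reaches it, so n = 4.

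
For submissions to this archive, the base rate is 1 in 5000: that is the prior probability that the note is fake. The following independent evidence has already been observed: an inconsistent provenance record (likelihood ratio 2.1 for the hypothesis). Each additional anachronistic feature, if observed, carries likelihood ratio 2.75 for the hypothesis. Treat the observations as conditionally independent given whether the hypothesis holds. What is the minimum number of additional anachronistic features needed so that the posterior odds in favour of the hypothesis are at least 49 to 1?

Prior odds = 0.0002/0.9998 = 1/4999.
Bayes factor of the evidence already in hand = 2.1.
Odds after that evidence = (1/4999) × 2.1 = 21/49990.
Target odds = 49.
Need 2.75ⁿ ≥ 49 ÷ (21/49990) = 349930/3.
2.75¹¹ ≈68023.6 falls short of 349930/3 but 2.75¹² ≈187065 reaches it, so n = 12.

12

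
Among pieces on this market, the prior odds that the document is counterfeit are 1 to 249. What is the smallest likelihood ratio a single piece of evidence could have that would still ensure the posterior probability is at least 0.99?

Prior odds = 1/249.
Target odds = 0.99/0.01 = 99.
Required Bayes factor = 99 ÷ (1/249) = 24651.

24651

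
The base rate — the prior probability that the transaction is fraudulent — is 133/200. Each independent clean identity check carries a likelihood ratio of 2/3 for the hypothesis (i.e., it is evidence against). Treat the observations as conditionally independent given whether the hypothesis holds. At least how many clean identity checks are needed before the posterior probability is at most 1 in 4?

Prior odds: 0.665 ÷ 0.335 = 133/67.
Likelihood ratio per clean identity check = 2/3.
Target odds: 0.25 ÷ 0.75 = 1/3.
Require (2/3)ⁿ ≤ 1/3 ÷ (133/67) = 67/399.
(2/3)⁴ = 16/81 is still above 67/399 but (2/3)⁵ = 32/243 is at or below it, so n = 5.

5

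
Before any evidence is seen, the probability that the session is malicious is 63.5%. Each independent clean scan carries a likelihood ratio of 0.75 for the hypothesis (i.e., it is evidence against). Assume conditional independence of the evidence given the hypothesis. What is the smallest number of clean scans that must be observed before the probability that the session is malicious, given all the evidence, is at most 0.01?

Prior odds: 0.635 ÷ 0.365 = 127/73.
Likelihood ratio per clean scan = 0.75.
Target odds: 0.01 ÷ 0.99 = 1/99.
Require 0.75ⁿ ≤ 1/99 ÷ (127/73) = 73/12573.
0.75¹⁷ ≈0.00751695 is still above 73/12573 but 0.75¹⁸ ≈0.00563771 is at or below it, so n = 18.

18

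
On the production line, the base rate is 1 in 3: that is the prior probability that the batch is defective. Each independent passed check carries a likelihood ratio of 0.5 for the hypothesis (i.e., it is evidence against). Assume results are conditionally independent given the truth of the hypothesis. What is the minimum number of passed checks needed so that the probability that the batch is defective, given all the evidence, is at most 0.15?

Prior odds: (1/3) ÷ (2/3) = 0.5.
Likelihood ratio per passed check = 0.5.
Target posterior odds = 0.15/0.85 = 3/17.
Need 0.5 × 0.5ⁿ ≤ 3/17, i.e. 0.5ⁿ ≤ 6/17.
0.5¹ = 0.5 is still above 6/17 but 0.5² = 0.25 is at or below it, so n = 2.

2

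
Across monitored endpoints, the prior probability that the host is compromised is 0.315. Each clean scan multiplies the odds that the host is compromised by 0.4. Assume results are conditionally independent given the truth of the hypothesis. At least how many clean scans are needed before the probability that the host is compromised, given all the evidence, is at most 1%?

5

Prior odds: 0.315 ÷ 0.685 = 63/137.
Likelihood ratio per clean scan = 0.4.
Target posterior odds = 0.01/0.99 = 1/99.
Require 0.4ⁿ ≤ 1/99 ÷ (63/137) = 137/6237.
0.4⁴ = 0.0256 is still above 137/6237 but 0.4⁵ = 0.01024 is at or below it, so n = 5.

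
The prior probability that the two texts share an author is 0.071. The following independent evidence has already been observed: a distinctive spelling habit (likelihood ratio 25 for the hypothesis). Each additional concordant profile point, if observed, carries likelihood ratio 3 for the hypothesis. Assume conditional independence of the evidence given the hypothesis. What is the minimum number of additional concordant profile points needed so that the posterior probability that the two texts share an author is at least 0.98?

3

Prior odds = 0.071/0.929 = 71/929.
Bayes factor of the evidence already in hand = 25.
Odds after that evidence = (71/929) × 25 = 1775/929.
Target odds = 0.98/0.02 = 49.
Need 3ⁿ ≥ 49 ÷ (1775/929) = 45521/1775.
3² = 9 falls short of 45521/1775 but 3³ = 27 reaches it, so n = 3.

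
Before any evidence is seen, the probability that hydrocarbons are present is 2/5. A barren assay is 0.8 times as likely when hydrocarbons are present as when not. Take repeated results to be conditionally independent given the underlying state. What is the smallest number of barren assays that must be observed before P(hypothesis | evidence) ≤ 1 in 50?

16

Prior odds: 0.4 ÷ 0.6 = 2/3.
Likelihood ratio per barren assay = 0.8.
Target posterior odds = 0.02/0.98 = 1/49.
Require 0.8ⁿ ≤ 1/49 ÷ (2/3) = 3/98.
0.8¹⁵ ≈0.0351844 is still above 3/98 but 0.8¹⁶ ≈0.0281475 is at or below it, so n = 16.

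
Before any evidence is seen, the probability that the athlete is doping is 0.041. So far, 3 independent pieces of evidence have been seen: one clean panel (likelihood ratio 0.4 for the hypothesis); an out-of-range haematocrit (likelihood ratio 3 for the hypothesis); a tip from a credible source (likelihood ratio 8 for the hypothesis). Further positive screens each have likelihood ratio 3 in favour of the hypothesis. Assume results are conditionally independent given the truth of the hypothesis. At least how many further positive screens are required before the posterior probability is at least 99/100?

5

Prior odds = 0.041/0.959 = 41/959.
Combined Bayes factor of the evidence already in hand = 0.4 × 3 × 8 = 9.6.
Odds after that evidence = (41/959) × 9.6 = 1968/4795.
Target odds = 0.99/0.01 = 99.
Need 3ⁿ ≥ 99 ÷ (1968/4795) = 158235/656.
3⁴ = 81 falls short of 158235/656 but 3⁵ = 243 reaches it, so n = 5.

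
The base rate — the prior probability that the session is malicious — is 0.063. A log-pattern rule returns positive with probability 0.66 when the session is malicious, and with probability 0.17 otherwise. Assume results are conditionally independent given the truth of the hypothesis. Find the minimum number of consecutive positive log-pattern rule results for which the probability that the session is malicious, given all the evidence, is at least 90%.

4

Prior odds: 0.063 ÷ 0.937 = 63/937.
Likelihood ratio of a positive result = 0.66/0.17 = 66/17.
Target posterior odds = 0.9/0.1 = 9.
Need (63/937) × (66/17)ⁿ ≥ 9, i.e. (66/17)ⁿ ≥ 937/7.
(66/17)³ = 287496/4913 falls short of 937/7 but (66/17)⁴ = 18974736/83521 reaches it, so n = 4.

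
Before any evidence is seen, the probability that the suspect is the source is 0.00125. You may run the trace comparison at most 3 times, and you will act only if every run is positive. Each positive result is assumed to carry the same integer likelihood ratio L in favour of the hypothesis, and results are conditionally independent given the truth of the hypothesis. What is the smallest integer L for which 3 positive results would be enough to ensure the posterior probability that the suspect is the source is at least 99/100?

43

Prior odds = 0.00125/0.99875 = 1/799.
Target odds = 0.99/0.01 = 99.
Need L³ ≥ 99 ÷ (1/799) = 79101.
42³ = 74088 < 79101 ≤ 79507 = 43³, so L = 43.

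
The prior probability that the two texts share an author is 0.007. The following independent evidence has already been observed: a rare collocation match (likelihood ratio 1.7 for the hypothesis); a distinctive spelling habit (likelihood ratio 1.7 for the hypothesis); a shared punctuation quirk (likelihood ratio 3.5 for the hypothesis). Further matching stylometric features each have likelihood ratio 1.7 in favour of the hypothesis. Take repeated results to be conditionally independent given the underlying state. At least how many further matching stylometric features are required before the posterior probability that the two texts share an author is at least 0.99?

14

Prior odds = 0.007/0.993 = 7/993.
Combined Bayes factor of the evidence already in hand = 1.7 × 1.7 × 3.5 = 10.115.
Odds after that evidence = (7/993) × 10.115 = 14161/198600.
Target odds = 0.99/0.01 = 99.
Need 1.7ⁿ ≥ 99 ÷ (14161/198600) = 19661400/14161.
1.7¹³ ≈990.458 falls short of 19661400/14161 but 1.7¹⁴ ≈1683.78 reaches it, so n = 14.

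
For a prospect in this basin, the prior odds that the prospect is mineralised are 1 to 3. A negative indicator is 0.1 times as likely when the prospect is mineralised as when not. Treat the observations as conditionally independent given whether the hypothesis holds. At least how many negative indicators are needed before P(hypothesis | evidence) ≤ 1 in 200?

Prior odds = 1/3.
Likelihood ratio per negative indicator = 0.1.
Target odds: 0.005 ÷ 0.995 = 1/199.
Need (1/3) × 0.1ⁿ ≤ 1/199, i.e. 0.1ⁿ ≤ 3/199.
0.1¹ = 0.1 is still above 3/199 but 0.1² = 0.01 is at or below it, so n = 2.

2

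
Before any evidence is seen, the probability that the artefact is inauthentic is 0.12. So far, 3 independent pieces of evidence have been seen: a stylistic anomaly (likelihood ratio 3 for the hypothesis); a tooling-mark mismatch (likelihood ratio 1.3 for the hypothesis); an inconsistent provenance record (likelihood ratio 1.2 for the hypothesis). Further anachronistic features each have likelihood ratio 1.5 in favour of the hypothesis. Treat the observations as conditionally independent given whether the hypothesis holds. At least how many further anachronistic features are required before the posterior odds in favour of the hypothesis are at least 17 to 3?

6

Prior odds = 0.12/0.88 = 3/22.
Combined Bayes factor of the evidence already in hand = 3 × 1.3 × 1.2 = 4.68.
Odds after that evidence = (3/22) × 4.68 = 351/550.
Target odds = 17/3.
Need 1.5ⁿ ≥ 17/3 ÷ (351/550) = 9350/1053.
1.5⁵ = 7.59375 falls short of 9350/1053 but 1.5⁶ = 11.390625 reaches it, so n = 6.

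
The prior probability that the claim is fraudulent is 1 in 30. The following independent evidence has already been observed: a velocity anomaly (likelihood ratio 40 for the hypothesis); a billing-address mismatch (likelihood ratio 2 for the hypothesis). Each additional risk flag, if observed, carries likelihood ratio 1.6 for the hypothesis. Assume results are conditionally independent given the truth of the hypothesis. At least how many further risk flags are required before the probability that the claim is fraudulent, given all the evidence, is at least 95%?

Prior odds = (1/30)/(29/30) = 1/29.
Combined Bayes factor of the evidence already in hand = 40 × 2 = 80.
Odds after that evidence = (1/29) × 80 = 80/29.
Target odds = 0.95/0.05 = 19.
Need 1.6ⁿ ≥ 19 ÷ (80/29) = 6.8875.
1.6⁴ = 6.5536 falls short of 6.8875 but 1.6⁵ = 10.48576 reaches it, so n = 5.

5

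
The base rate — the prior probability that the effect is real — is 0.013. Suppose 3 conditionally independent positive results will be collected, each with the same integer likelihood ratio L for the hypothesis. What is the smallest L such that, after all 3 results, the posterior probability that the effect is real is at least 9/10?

9

Prior odds = 0.013/0.987 = 13/987.
Target odds = 0.9/0.1 = 9.
Need L³ ≥ 9 ÷ (13/987) = 8883/13.
8³ = 512 < 8883/13 ≤ 729 = 9³, so L = 9.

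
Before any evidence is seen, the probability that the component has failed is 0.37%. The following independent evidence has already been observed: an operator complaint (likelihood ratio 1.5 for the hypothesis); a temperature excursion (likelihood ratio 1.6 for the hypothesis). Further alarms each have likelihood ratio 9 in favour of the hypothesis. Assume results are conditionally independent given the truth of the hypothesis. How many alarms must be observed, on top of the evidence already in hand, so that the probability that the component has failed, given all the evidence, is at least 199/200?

5

Prior odds = 0.0037/0.9963 = 37/9963.
Combined Bayes factor of the evidence already in hand = 1.5 × 1.6 = 2.4.
Odds after that evidence = (37/9963) × 2.4 = 148/16605.
Target odds = 0.995/0.005 = 199.
Need 9ⁿ ≥ 199 ÷ (148/16605) = 3304395/148.
9⁴ = 6561 falls short of 3304395/148 but 9⁵ = 59049 reaches it, so n = 5.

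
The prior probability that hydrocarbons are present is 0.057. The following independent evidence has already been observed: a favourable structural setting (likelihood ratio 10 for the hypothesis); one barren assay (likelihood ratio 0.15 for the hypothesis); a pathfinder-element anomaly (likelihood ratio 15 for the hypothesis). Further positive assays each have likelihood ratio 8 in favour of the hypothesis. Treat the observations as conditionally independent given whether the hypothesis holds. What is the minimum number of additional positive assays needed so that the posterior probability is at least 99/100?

Prior odds = 0.057/0.943 = 57/943.
Combined Bayes factor of the evidence already in hand = 10 × 0.15 × 15 = 22.5.
Odds after that evidence = (57/943) × 22.5 = 2565/1886.
Target odds = 0.99/0.01 = 99.
Need 8ⁿ ≥ 99 ÷ (2565/1886) = 20746/285.
8² = 64 falls short of 20746/285 but 8³ = 512 reaches it, so n = 3.

3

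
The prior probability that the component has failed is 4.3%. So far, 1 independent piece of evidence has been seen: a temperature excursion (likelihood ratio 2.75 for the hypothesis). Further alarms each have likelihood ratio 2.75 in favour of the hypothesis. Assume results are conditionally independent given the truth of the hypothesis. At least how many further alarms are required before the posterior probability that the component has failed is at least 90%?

Prior odds = 0.043/0.957 = 43/957.
Bayes factor of the evidence already in hand = 2.75.
Odds after that evidence = (43/957) × 2.75 = 43/348.
Target odds = 0.9/0.1 = 9.
Need 2.75ⁿ ≥ 9 ÷ (43/348) = 3132/43.
2.75⁴ = 57.19140625 falls short of 3132/43 but 2.75⁵ = 161051/1024 reaches it, so n = 5.

5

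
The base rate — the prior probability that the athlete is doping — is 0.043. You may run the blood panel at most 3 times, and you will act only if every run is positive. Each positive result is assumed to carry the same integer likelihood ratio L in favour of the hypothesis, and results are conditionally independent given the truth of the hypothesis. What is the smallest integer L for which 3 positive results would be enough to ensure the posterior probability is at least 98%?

11

Prior odds = 0.043/0.957 = 43/957.
Target odds = 0.98/0.02 = 49.
Need L³ ≥ 49 ÷ (43/957) = 46893/43.
10³ = 1000 < 46893/43 ≤ 1331 = 11³, so L = 11.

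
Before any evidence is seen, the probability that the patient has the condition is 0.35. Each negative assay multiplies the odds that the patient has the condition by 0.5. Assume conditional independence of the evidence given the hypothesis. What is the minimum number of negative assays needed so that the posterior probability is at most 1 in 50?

5

Prior odds: 0.35 ÷ 0.65 = 7/13.
Likelihood ratio per negative assay = 0.5.
Target odds: 0.02 ÷ 0.98 = 1/49.
Require 0.5ⁿ ≤ 1/49 ÷ (7/13) = 13/343.
0.5⁴ = 0.0625 is still above 13/343 but 0.5⁵ = 0.03125 is at or below it, so n = 5.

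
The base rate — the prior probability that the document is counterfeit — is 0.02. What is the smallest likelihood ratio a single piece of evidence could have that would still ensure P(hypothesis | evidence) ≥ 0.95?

931

Prior odds = 0.02/0.98 = 1/49.
Target odds = 0.95/0.05 = 19.
Required Bayes factor = 19 ÷ (1/49) = 931.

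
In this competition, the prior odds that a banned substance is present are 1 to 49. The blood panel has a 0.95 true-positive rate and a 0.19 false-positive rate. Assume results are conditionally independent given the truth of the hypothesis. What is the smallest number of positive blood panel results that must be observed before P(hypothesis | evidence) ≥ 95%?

Prior odds = 1/49.
Likelihood ratio of a positive result = 0.95/0.19 = 5.
Target posterior odds = 0.95/0.05 = 19.
Require 5ⁿ ≥ 19 ÷ (1/49) = 931.
5⁴ = 625 falls short of 931 but 5⁵ = 3125 reaches it, so n = 5.

5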